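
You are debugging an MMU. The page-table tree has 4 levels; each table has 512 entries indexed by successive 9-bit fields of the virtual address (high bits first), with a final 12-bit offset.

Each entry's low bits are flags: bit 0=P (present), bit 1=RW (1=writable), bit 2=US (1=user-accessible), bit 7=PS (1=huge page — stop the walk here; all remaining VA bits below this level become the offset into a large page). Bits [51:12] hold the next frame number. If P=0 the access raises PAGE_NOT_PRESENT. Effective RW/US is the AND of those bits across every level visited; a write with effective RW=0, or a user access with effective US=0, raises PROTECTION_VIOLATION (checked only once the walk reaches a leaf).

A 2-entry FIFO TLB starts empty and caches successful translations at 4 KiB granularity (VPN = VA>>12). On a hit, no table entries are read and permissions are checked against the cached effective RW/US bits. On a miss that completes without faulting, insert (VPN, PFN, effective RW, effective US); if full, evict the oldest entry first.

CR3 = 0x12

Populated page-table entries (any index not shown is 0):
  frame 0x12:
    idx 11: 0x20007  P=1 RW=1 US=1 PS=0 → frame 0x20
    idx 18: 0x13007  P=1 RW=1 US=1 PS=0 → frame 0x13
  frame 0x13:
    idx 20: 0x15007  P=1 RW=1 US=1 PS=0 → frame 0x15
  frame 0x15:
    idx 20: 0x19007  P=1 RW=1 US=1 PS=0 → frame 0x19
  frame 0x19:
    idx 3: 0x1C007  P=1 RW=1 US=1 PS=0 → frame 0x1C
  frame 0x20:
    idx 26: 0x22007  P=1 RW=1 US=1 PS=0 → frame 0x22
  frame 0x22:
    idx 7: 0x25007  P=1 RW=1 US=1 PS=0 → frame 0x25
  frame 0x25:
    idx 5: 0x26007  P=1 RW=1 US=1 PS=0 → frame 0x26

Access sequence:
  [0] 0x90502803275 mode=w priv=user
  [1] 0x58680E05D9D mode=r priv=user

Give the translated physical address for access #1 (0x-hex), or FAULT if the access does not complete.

Per-access translation:
#0 VA=0x90502803275 (w,user):
  [0] read 0x12 idx=18: raw=0x13007 flags P=1 W=1 U=1 S=0
  [1] read 0x13 idx=20: raw=0x15007 flags P=1 W=1 U=1 S=0
  [2] read 0x15 idx=20: raw=0x19007 flags P=1 W=1 U=1 S=0
  [3] read 0x19 idx=3: raw=0x1C007 flags P=1 W=1 U=1 S=0
  ✓ 0x1C275  — 4 lookups
#1 VA=0x58680E05D9D (r,user):
  [0] read 0x12 idx=11: raw=0x20007 flags P=1 W=1 U=1 S=0
  [1] read 0x20 idx=26: raw=0x22007 flags P=1 W=1 U=1 S=0
  [2] read 0x22 idx=7: raw=0x25007 flags P=1 W=1 U=1 S=0
  [3] read 0x25 idx=5: raw=0x26007 flags P=1 W=1 U=1 S=0
  ✓ 0x26D9D  — 4 lookups

Access #1 PA: 0x26D9D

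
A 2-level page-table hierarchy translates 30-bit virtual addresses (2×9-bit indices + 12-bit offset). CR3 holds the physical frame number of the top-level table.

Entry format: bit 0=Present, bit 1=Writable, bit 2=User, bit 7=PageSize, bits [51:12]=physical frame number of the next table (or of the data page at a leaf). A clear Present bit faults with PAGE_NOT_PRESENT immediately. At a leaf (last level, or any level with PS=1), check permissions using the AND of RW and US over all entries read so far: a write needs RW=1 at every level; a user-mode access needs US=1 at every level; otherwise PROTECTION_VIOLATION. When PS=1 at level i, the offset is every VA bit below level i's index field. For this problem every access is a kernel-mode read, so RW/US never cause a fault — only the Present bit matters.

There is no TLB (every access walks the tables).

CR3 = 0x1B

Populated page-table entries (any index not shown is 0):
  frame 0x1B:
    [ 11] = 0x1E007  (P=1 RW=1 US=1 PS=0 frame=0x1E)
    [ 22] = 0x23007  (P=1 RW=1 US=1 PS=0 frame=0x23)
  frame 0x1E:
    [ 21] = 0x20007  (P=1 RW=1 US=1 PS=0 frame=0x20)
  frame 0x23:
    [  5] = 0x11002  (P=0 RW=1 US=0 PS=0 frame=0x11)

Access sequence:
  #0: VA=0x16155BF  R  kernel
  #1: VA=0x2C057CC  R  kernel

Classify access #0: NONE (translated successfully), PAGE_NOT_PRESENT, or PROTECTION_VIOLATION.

Walk each access:
#0 VA=0x16155BF (r,kernel):
  L0: frame=0x1B idx=11 entry=0x1E007 [P=1 RW=1 US=1 PS=0]
  L1: frame=0x1E idx=21 entry=0x20007 [P=1 RW=1 US=1 PS=0]
  → PA=0x205BF  (2 entries read)
#1 VA=0x2C057CC (r,kernel):
  L0: frame=0x1B idx=22 entry=0x23007 [P=1 RW=1 US=1 PS=0]
  L1: frame=0x23 idx=5 entry=0x11002 [P=0 RW=1 US=0 PS=0]
  ✗ PAGE_NOT_PRESENT  [2 reads]

Access #0 fault: NONE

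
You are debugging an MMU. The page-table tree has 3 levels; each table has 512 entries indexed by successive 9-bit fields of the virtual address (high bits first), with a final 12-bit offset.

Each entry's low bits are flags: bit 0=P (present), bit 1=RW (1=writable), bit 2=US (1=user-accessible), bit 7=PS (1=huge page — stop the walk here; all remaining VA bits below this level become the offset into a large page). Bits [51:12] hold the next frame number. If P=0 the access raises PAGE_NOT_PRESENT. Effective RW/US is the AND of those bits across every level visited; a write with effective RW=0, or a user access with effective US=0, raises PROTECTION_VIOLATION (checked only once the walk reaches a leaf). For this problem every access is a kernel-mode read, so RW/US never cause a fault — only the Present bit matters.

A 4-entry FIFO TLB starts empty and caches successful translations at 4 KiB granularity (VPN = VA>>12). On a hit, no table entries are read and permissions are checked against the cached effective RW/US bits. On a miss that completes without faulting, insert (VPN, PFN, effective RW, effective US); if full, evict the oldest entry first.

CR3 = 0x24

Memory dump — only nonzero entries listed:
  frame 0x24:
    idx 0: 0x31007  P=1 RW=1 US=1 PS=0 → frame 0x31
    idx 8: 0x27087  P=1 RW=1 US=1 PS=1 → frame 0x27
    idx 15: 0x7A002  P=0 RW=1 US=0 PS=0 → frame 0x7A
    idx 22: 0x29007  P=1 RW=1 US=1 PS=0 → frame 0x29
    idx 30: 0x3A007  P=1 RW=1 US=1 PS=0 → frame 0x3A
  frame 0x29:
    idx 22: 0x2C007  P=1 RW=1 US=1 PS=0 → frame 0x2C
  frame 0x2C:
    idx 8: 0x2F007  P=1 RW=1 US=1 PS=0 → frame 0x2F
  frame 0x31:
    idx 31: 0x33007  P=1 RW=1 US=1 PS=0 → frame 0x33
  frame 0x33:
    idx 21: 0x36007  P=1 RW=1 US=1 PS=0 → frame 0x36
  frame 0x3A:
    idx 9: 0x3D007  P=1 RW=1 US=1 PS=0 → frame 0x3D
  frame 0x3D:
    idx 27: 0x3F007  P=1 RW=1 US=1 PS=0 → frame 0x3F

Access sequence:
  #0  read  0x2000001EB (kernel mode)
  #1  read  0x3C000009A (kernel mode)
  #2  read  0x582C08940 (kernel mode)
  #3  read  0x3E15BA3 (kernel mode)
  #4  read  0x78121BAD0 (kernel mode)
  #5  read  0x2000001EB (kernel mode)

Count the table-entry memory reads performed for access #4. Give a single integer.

Trace:
#0 VA=0x2000001EB (r,kernel):
  lvl0: tbl 0x24, slot 8 ⇒ 0x27087 (P1/RW1/US1/PS1)
  ✓ 0x271EB (huge @L0)  — 1 lookups
#1 VA=0x3C000009A (r,kernel):
  lvl0: tbl 0x24, slot 15 ⇒ 0x7A002 (P0/RW1/US0/PS0)
  → PAGE_NOT_PRESENT  (1 entries read)
#2 VA=0x582C08940 (r,kernel):
  lvl0: tbl 0x24, slot 22 ⇒ 0x29007 (P1/RW1/US1/PS0)
  lvl1: tbl 0x29, slot 22 ⇒ 0x2C007 (P1/RW1/US1/PS0)
  lvl2: tbl 0x2C, slot 8 ⇒ 0x2F007 (P1/RW1/US1/PS0)
  ✓ 0x2F940  — 3 lookups
#3 VA=0x3E15BA3 (r,kernel):
  lvl0: tbl 0x24, slot 0 ⇒ 0x31007 (P1/RW1/US1/PS0)
  lvl1: tbl 0x31, slot 31 ⇒ 0x33007 (P1/RW1/US1/PS0)
  lvl2: tbl 0x33, slot 21 ⇒ 0x36007 (P1/RW1/US1/PS0)
  ✓ 0x36BA3  — 3 lookups
#4 VA=0x78121BAD0 (r,kernel):
  lvl0: tbl 0x24, slot 30 ⇒ 0x3A007 (P1/RW1/US1/PS0)
  lvl1: tbl 0x3A, slot 9 ⇒ 0x3D007 (P1/RW1/US1/PS0)
  lvl2: tbl 0x3D, slot 27 ⇒ 0x3F007 (P1/RW1/US1/PS0)
  ✓ 0x3FAD0  — 3 lookups
#5 VA=0x2000001EB (r,kernel):
  TLB hit vpn=0x200000 → PA=0x271EB

Entries read for #4: 3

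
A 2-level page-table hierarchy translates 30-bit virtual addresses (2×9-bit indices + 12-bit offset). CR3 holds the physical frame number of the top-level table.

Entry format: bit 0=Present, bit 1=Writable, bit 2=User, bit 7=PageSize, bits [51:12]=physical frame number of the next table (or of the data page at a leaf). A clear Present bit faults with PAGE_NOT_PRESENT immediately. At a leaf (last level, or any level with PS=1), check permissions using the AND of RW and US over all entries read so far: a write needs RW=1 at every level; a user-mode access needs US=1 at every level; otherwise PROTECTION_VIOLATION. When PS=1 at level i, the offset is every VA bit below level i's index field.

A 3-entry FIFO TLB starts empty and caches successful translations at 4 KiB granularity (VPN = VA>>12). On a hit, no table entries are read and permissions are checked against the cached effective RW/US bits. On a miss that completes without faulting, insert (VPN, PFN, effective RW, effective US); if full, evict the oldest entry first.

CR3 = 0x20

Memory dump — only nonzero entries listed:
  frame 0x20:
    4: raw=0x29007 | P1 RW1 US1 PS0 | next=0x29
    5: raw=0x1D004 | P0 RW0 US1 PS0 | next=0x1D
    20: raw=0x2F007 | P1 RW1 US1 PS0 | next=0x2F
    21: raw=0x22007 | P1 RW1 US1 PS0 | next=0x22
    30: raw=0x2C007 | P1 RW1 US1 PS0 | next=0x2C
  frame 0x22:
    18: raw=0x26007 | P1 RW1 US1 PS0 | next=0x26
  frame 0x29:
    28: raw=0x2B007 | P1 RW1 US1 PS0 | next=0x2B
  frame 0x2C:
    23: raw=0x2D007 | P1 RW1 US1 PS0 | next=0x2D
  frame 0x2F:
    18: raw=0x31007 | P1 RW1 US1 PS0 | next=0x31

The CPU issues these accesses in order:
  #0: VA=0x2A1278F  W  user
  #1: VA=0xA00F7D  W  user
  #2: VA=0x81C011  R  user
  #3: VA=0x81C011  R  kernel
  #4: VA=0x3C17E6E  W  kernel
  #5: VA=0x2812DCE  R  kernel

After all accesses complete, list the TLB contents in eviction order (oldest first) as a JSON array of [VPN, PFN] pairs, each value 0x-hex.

Walk each access:
#0 VA=0x2A1278F (w,user):
  L0 @0x20[21] → 0x22007  P=1,RW=1,US=1,PS=0
  L1 @0x22[18] → 0x26007  P=1,RW=1,US=1,PS=0
  → PA=0x2678F  (2 entries read)
#1 VA=0xA00F7D (w,user):
  L0 @0x20[5] → 0x1D004  P=0,RW=0,US=1,PS=0
  ⇒ fault: PAGE_NOT_PRESENT  — 1 lookups
#2 VA=0x81C011 (r,user):
  L0 @0x20[4] → 0x29007  P=1,RW=1,US=1,PS=0
  L1 @0x29[28] → 0x2B007  P=1,RW=1,US=1,PS=0
  → PA=0x2B011  (2 entries read)
#3 VA=0x81C011 (r,kernel):
  TLB hit vpn=0x81C → PA=0x2B011
#4 VA=0x3C17E6E (w,kernel):
  L0 @0x20[30] → 0x2C007  P=1,RW=1,US=1,PS=0
  L1 @0x2C[23] → 0x2D007  P=1,RW=1,US=1,PS=0
  → PA=0x2DE6E  (2 entries read)
#5 VA=0x2812DCE (r,kernel):
  L0 @0x20[20] → 0x2F007  P=1,RW=1,US=1,PS=0
  L1 @0x2F[18] → 0x31007  P=1,RW=1,US=1,PS=0
  → PA=0x31DCE  (2 entries read)

TLB: [["0x81C", "0x2B"], ["0x3C17", "0x2D"], ["0x2812", "0x31"]]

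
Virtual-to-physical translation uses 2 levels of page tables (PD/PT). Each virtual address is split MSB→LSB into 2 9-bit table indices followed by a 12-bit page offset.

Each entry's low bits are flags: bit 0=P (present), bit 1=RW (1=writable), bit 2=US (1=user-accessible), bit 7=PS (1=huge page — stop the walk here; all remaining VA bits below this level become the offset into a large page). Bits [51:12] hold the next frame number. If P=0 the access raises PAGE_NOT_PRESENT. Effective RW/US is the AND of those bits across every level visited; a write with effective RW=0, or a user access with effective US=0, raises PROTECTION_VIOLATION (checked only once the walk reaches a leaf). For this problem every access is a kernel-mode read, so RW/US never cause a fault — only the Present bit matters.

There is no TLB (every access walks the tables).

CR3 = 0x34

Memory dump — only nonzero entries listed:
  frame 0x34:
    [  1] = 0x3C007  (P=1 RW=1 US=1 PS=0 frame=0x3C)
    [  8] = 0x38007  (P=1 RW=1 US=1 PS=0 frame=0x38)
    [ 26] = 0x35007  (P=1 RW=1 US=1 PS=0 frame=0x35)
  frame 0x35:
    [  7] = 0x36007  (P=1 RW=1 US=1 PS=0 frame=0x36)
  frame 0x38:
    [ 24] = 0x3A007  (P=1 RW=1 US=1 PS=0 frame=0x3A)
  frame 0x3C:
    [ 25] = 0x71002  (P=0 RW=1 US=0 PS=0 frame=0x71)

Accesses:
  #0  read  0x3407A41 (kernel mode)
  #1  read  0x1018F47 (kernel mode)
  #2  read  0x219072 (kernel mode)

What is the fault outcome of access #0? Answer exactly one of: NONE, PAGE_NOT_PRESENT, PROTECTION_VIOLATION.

Per-access translation:
#0 VA=0x3407A41 (r,kernel):
  [0] read 0x34 idx=26: raw=0x35007 flags P=1 W=1 U=1 S=0
  [1] read 0x35 idx=7: raw=0x36007 flags P=1 W=1 U=1 S=0
  ⇒ phys 0x36A41  [2 reads]
#1 VA=0x1018F47 (r,kernel):
  [0] read 0x34 idx=8: raw=0x38007 flags P=1 W=1 U=1 S=0
  [1] read 0x38 idx=24: raw=0x3A007 flags P=1 W=1 U=1 S=0
  ⇒ phys 0x3AF47  [2 reads]
#2 VA=0x219072 (r,kernel):
  [0] read 0x34 idx=1: raw=0x3C007 flags P=1 W=1 U=1 S=0
  [1] read 0x3C idx=25: raw=0x71002 flags P=0 W=1 U=0 S=0
  ⇒ fault: PAGE_NOT_PRESENT  — 2 lookups

Access #0 fault: NONE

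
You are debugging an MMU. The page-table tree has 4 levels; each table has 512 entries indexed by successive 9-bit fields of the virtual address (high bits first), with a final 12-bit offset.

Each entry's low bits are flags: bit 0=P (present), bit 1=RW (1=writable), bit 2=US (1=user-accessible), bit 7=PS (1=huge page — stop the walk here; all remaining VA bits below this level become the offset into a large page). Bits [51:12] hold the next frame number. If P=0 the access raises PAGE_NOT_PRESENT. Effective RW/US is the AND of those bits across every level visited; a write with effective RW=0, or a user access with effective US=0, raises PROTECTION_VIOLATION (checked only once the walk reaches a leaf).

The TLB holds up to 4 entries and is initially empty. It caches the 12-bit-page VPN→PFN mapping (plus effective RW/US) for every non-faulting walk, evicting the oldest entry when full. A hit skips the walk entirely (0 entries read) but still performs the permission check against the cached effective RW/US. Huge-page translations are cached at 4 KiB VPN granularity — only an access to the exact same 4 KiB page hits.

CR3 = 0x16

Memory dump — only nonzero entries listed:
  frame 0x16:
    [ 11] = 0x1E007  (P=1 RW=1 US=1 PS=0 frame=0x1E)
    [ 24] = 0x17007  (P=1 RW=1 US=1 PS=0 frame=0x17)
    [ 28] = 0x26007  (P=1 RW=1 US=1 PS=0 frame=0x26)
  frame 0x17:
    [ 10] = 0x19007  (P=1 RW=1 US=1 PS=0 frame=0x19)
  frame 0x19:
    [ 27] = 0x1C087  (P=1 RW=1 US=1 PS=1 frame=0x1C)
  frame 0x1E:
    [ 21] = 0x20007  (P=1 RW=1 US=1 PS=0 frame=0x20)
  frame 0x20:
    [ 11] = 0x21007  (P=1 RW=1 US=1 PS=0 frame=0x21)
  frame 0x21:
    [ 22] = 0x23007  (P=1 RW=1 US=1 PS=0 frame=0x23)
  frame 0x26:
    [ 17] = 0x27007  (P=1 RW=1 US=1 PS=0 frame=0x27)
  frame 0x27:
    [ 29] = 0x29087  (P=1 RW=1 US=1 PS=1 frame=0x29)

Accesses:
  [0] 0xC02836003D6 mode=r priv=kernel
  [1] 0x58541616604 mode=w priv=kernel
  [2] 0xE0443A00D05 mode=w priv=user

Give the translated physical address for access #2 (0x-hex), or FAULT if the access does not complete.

Trace:
#0 VA=0xC02836003D6 (r,kernel):
  L0 @0x16[24] → 0x17007  P=1,RW=1,US=1,PS=0
  L1 @0x17[10] → 0x19007  P=1,RW=1,US=1,PS=0
  L2 @0x19[27] → 0x1C087  P=1,RW=1,US=1,PS=1
  → PA=0x1C3D6 (huge @L2)  (3 entries read)
#1 VA=0x58541616604 (w,kernel):
  L0 @0x16[11] → 0x1E007  P=1,RW=1,US=1,PS=0
  L1 @0x1E[21] → 0x20007  P=1,RW=1,US=1,PS=0
  L2 @0x20[11] → 0x21007  P=1,RW=1,US=1,PS=0
  L3 @0x21[22] → 0x23007  P=1,RW=1,US=1,PS=0
  → PA=0x23604  (4 entries read)
#2 VA=0xE0443A00D05 (w,user):
  L0 @0x16[28] → 0x26007  P=1,RW=1,US=1,PS=0
  L1 @0x26[17] → 0x27007  P=1,RW=1,US=1,PS=0
  L2 @0x27[29] → 0x29087  P=1,RW=1,US=1,PS=1
  → PA=0x29D05 (huge @L2)  (3 entries read)

Access #2 PA: 0x29D05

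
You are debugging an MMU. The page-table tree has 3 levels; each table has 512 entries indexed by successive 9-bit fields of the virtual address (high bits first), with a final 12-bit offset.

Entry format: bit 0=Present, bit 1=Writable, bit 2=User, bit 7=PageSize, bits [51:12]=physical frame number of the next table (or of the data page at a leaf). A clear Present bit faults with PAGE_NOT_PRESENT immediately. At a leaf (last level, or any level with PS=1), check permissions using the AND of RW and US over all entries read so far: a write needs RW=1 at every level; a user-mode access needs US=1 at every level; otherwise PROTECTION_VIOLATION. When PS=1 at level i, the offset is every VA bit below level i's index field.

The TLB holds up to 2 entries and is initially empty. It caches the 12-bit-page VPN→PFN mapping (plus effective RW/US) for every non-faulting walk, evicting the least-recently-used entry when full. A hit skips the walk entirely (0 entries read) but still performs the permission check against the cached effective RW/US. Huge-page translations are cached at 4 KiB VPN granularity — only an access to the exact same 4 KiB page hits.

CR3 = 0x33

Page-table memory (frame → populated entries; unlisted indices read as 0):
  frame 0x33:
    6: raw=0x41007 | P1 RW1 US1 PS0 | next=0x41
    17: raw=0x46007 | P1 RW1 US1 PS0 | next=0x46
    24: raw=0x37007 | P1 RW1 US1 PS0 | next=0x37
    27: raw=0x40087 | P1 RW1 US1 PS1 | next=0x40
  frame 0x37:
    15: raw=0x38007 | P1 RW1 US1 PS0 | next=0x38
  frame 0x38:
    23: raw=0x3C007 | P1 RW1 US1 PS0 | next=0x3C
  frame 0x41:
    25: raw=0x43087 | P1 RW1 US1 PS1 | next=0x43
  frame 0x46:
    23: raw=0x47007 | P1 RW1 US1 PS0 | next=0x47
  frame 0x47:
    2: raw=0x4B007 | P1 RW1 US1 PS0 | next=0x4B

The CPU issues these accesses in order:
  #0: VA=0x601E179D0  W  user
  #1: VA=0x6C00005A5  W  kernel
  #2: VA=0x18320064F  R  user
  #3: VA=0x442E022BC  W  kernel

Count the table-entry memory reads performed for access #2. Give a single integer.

Trace:
#0 VA=0x601E179D0 (w,user):
  L0: frame=0x33 idx=24 entry=0x37007 [P=1 RW=1 US=1 PS=0]
  L1: frame=0x37 idx=15 entry=0x38007 [P=1 RW=1 US=1 PS=0]
  L2: frame=0x38 idx=23 entry=0x3C007 [P=1 RW=1 US=1 PS=0]
  ⇒ phys 0x3C9D0  [3 reads]
#1 VA=0x6C00005A5 (w,kernel):
  L0: frame=0x33 idx=27 entry=0x40087 [P=1 RW=1 US=1 PS=1]
  ⇒ phys 0x405A5 (huge @L0)  [1 reads]
#2 VA=0x18320064F (r,user):
  L0: frame=0x33 idx=6 entry=0x41007 [P=1 RW=1 US=1 PS=0]
  L1: frame=0x41 idx=25 entry=0x43087 [P=1 RW=1 US=1 PS=1]
  ⇒ phys 0x4364F (huge @L1)  [2 reads]
#3 VA=0x442E022BC (w,kernel):
  L0: frame=0x33 idx=17 entry=0x46007 [P=1 RW=1 US=1 PS=0]
  L1: frame=0x46 idx=23 entry=0x47007 [P=1 RW=1 US=1 PS=0]
  L2: frame=0x47 idx=2 entry=0x4B007 [P=1 RW=1 US=1 PS=0]
  ⇒ phys 0x4B2BC  [3 reads]

Entries read for #2: 2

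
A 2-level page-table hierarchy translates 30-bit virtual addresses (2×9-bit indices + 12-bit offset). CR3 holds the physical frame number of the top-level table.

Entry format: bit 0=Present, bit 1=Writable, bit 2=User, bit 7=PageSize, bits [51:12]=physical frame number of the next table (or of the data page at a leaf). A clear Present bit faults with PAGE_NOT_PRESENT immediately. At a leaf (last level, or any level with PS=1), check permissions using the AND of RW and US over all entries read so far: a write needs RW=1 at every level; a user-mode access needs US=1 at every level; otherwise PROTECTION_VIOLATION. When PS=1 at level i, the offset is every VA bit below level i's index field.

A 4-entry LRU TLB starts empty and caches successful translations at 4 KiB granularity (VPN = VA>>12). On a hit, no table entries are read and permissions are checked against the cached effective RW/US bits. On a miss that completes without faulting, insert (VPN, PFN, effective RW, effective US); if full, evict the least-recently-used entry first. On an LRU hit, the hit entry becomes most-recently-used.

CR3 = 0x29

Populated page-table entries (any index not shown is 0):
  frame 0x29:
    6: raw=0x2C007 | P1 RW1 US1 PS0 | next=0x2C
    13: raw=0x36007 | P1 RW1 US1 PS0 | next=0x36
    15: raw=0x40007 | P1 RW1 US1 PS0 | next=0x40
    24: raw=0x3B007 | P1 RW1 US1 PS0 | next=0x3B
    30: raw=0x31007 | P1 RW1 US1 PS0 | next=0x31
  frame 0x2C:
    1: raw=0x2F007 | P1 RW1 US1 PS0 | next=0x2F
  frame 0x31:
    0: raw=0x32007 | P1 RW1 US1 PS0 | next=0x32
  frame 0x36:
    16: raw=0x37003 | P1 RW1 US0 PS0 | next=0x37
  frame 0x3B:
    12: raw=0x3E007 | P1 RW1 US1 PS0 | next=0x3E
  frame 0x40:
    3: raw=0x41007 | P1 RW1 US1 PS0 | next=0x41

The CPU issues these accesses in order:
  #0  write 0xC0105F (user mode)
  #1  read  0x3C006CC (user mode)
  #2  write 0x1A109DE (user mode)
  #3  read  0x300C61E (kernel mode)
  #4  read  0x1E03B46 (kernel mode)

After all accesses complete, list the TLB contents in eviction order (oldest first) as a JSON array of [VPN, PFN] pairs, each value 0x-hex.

Per-access translation:
#0 VA=0xC0105F (w,user):
  L0: frame=0x29 idx=6 entry=0x2C007 [P=1 RW=1 US=1 PS=0]
  L1: frame=0x2C idx=1 entry=0x2F007 [P=1 RW=1 US=1 PS=0]
  → PA=0x2F05F  (2 entries read)
#1 VA=0x3C006CC (r,user):
  L0: frame=0x29 idx=30 entry=0x31007 [P=1 RW=1 US=1 PS=0]
  L1: frame=0x31 idx=0 entry=0x32007 [P=1 RW=1 US=1 PS=0]
  → PA=0x326CC  (2 entries read)
#2 VA=0x1A109DE (w,user):
  L0: frame=0x29 idx=13 entry=0x36007 [P=1 RW=1 US=1 PS=0]
  L1: frame=0x36 idx=16 entry=0x37003 [P=1 RW=1 US=0 PS=0]
  ✗ PROTECTION_VIOLATION  [2 reads]
#3 VA=0x300C61E (r,kernel):
  L0: frame=0x29 idx=24 entry=0x3B007 [P=1 RW=1 US=1 PS=0]
  L1: frame=0x3B idx=12 entry=0x3E007 [P=1 RW=1 US=1 PS=0]
  → PA=0x3E61E  (2 entries read)
#4 VA=0x1E03B46 (r,kernel):
  L0: frame=0x29 idx=15 entry=0x40007 [P=1 RW=1 US=1 PS=0]
  L1: frame=0x40 idx=3 entry=0x41007 [P=1 RW=1 US=1 PS=0]
  → PA=0x41B46  (2 entries read)

TLB: [["0xC01", "0x2F"], ["0x3C00", "0x32"], ["0x300C", "0x3E"], ["0x1E03", "0x41"]]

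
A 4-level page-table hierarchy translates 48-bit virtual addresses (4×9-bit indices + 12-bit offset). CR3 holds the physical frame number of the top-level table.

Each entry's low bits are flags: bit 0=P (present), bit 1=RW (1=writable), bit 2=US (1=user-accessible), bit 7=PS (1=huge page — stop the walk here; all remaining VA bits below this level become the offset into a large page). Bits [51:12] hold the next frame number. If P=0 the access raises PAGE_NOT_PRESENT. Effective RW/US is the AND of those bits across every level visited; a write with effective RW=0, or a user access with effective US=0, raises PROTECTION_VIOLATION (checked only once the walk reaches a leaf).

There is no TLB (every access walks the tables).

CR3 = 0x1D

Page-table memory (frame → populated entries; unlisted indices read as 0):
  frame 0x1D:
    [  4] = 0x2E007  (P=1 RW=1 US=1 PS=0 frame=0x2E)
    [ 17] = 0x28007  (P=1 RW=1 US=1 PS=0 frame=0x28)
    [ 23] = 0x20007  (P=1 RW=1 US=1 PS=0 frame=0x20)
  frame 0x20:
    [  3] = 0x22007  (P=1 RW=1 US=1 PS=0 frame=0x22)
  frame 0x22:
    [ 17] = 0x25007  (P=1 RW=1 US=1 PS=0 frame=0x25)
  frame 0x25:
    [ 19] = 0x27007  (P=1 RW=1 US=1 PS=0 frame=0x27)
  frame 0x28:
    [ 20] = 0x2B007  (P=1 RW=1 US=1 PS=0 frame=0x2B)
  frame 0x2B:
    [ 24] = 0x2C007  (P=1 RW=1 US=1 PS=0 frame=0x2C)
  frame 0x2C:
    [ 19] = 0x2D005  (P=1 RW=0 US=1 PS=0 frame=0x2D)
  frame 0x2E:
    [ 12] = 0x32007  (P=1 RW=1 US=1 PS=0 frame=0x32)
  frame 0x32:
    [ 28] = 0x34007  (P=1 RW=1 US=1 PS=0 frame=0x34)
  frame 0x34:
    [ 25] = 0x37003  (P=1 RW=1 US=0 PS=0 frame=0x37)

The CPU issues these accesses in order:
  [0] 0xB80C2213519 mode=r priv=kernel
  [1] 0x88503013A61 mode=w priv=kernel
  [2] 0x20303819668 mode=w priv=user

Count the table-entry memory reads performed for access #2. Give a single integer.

Per-access translation:
#0 VA=0xB80C2213519 (r,kernel):
  L0: frame=0x1D idx=23 entry=0x20007 [P=1 RW=1 US=1 PS=0]
  L1: frame=0x20 idx=3 entry=0x22007 [P=1 RW=1 US=1 PS=0]
  L2: frame=0x22 idx=17 entry=0x25007 [P=1 RW=1 US=1 PS=0]
  L3: frame=0x25 idx=19 entry=0x27007 [P=1 RW=1 US=1 PS=0]
  → PA=0x27519  (4 entries read)
#1 VA=0x88503013A61 (w,kernel):
  L0: frame=0x1D idx=17 entry=0x28007 [P=1 RW=1 US=1 PS=0]
  L1: frame=0x28 idx=20 entry=0x2B007 [P=1 RW=1 US=1 PS=0]
  L2: frame=0x2B idx=24 entry=0x2C007 [P=1 RW=1 US=1 PS=0]
  L3: frame=0x2C idx=19 entry=0x2D005 [P=1 RW=0 US=1 PS=0]
  ✗ PROTECTION_VIOLATION  [4 reads]
#2 VA=0x20303819668 (w,user):
  L0: frame=0x1D idx=4 entry=0x2E007 [P=1 RW=1 US=1 PS=0]
  L1: frame=0x2E idx=12 entry=0x32007 [P=1 RW=1 US=1 PS=0]
  L2: frame=0x32 idx=28 entry=0x34007 [P=1 RW=1 US=1 PS=0]
  L3: frame=0x34 idx=25 entry=0x37003 [P=1 RW=1 US=0 PS=0]
  ✗ PROTECTION_VIOLATION  [4 reads]

Entries read for #2: 4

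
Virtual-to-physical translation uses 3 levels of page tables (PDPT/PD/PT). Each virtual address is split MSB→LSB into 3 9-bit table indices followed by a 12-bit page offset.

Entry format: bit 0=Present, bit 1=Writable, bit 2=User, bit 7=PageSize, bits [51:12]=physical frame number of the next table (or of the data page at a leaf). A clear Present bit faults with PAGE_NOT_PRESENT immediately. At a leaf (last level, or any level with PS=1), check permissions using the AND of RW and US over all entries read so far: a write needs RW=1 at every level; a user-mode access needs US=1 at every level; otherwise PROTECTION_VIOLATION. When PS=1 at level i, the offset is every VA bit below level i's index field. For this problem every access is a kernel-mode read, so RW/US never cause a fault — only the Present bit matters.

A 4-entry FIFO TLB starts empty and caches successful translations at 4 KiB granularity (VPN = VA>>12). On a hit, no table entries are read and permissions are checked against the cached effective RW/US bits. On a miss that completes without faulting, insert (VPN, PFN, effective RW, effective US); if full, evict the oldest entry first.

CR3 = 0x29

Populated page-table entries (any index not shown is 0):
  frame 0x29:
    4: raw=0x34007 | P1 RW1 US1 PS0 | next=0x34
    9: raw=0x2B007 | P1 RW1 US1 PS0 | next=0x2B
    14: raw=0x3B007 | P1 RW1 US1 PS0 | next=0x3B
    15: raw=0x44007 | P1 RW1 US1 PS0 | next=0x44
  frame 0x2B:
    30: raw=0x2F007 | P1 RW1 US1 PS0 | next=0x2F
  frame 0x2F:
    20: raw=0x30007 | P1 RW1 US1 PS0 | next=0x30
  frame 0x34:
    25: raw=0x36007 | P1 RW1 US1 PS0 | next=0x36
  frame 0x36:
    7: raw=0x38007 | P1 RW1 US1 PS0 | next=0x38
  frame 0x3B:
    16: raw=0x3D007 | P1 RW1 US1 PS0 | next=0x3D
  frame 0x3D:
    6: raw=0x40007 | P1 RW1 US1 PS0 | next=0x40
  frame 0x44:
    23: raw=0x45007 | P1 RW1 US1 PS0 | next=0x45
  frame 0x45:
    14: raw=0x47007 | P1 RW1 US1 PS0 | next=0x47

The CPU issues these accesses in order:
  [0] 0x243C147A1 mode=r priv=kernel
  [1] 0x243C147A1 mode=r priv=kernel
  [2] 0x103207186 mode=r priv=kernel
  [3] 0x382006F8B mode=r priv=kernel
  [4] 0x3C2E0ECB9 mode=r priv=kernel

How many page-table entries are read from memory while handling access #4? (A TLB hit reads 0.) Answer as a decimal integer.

Walk each access:
#0 VA=0x243C147A1 (r,kernel):
  L0 @0x29[9] → 0x2B007  P=1,RW=1,US=1,PS=0
  L1 @0x2B[30] → 0x2F007  P=1,RW=1,US=1,PS=0
  L2 @0x2F[20] → 0x30007  P=1,RW=1,US=1,PS=0
  → PA=0x307A1  (3 entries read)
#1 VA=0x243C147A1 (r,kernel):
  TLB hit vpn=0x243C14 → PA=0x307A1
#2 VA=0x103207186 (r,kernel):
  L0 @0x29[4] → 0x34007  P=1,RW=1,US=1,PS=0
  L1 @0x34[25] → 0x36007  P=1,RW=1,US=1,PS=0
  L2 @0x36[7] → 0x38007  P=1,RW=1,US=1,PS=0
  → PA=0x38186  (3 entries read)
#3 VA=0x382006F8B (r,kernel):
  L0 @0x29[14] → 0x3B007  P=1,RW=1,US=1,PS=0
  L1 @0x3B[16] → 0x3D007  P=1,RW=1,US=1,PS=0
  L2 @0x3D[6] → 0x40007  P=1,RW=1,US=1,PS=0
  → PA=0x40F8B  (3 entries read)
#4 VA=0x3C2E0ECB9 (r,kernel):
  L0 @0x29[15] → 0x44007  P=1,RW=1,US=1,PS=0
  L1 @0x44[23] → 0x45007  P=1,RW=1,US=1,PS=0
  L2 @0x45[14] → 0x47007  P=1,RW=1,US=1,PS=0
  → PA=0x47CB9  (3 entries read)

Entries read for #4: 3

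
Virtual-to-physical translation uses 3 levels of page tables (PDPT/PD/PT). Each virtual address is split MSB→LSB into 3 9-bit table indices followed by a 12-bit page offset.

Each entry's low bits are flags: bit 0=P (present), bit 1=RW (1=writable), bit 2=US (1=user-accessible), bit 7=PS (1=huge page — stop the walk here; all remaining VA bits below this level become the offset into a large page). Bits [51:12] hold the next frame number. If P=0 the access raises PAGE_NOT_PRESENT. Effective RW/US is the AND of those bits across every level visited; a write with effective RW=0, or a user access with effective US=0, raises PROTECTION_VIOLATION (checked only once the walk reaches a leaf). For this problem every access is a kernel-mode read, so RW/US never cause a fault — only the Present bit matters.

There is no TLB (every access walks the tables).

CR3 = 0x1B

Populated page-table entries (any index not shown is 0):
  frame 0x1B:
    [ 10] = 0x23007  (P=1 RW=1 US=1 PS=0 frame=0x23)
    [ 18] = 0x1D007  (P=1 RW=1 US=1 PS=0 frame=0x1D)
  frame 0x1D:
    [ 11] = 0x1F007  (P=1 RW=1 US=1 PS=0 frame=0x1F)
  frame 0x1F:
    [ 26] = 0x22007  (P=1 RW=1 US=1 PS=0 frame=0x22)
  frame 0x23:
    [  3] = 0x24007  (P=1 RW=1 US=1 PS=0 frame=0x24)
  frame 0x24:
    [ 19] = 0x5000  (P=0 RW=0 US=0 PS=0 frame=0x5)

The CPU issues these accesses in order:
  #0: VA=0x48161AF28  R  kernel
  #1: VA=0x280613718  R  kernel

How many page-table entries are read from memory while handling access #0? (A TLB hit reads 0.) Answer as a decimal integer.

Per-access translation:
#0 VA=0x48161AF28 (r,kernel):
  lvl0: tbl 0x1B, slot 18 ⇒ 0x1D007 (P1/RW1/US1/PS0)
  lvl1: tbl 0x1D, slot 11 ⇒ 0x1F007 (P1/RW1/US1/PS0)
  lvl2: tbl 0x1F, slot 26 ⇒ 0x22007 (P1/RW1/US1/PS0)
  → PA=0x22F28  (3 entries read)
#1 VA=0x280613718 (r,kernel):
  lvl0: tbl 0x1B, slot 10 ⇒ 0x23007 (P1/RW1/US1/PS0)
  lvl1: tbl 0x23, slot 3 ⇒ 0x24007 (P1/RW1/US1/PS0)
  lvl2: tbl 0x24, slot 19 ⇒ 0x5000 (P0/RW0/US0/PS0)
  → PAGE_NOT_PRESENT  (3 entries read)

Entries read for #0: 3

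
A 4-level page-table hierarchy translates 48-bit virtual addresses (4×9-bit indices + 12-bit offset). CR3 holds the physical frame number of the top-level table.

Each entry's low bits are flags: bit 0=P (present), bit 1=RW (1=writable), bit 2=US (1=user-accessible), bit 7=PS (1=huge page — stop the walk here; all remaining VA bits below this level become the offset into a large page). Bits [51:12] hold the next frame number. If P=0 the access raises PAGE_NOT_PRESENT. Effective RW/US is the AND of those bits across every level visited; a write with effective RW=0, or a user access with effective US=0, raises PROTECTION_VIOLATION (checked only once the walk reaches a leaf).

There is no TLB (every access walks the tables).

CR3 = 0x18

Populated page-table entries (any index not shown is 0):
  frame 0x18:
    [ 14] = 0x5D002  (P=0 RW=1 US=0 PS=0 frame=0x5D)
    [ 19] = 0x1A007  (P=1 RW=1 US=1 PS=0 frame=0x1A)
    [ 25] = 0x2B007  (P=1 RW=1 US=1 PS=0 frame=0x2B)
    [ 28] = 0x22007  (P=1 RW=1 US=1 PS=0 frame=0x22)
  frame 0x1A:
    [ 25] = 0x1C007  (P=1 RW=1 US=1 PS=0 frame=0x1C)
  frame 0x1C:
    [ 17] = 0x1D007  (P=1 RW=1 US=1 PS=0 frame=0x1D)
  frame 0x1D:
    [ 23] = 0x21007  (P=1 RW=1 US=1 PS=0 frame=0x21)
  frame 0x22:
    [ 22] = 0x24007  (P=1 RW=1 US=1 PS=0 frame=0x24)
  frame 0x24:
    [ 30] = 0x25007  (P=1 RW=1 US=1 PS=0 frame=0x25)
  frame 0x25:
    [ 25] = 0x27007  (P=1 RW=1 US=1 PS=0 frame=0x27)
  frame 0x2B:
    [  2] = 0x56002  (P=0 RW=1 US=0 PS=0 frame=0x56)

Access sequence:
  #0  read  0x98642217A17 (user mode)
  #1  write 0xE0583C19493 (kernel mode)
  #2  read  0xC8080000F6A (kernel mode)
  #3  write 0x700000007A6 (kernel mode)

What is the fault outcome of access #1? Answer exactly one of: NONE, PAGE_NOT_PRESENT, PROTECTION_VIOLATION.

Per-access translation:
#0 VA=0x98642217A17 (r,user):
  L0: frame=0x18 idx=19 entry=0x1A007 [P=1 RW=1 US=1 PS=0]
  L1: frame=0x1A idx=25 entry=0x1C007 [P=1 RW=1 US=1 PS=0]
  L2: frame=0x1C idx=17 entry=0x1D007 [P=1 RW=1 US=1 PS=0]
  L3: frame=0x1D idx=23 entry=0x21007 [P=1 RW=1 US=1 PS=0]
  ⇒ phys 0x21A17  [4 reads]
#1 VA=0xE0583C19493 (w,kernel):
  L0: frame=0x18 idx=28 entry=0x22007 [P=1 RW=1 US=1 PS=0]
  L1: frame=0x22 idx=22 entry=0x24007 [P=1 RW=1 US=1 PS=0]
  L2: frame=0x24 idx=30 entry=0x25007 [P=1 RW=1 US=1 PS=0]
  L3: frame=0x25 idx=25 entry=0x27007 [P=1 RW=1 US=1 PS=0]
  ⇒ phys 0x27493  [4 reads]
#2 VA=0xC8080000F6A (r,kernel):
  L0: frame=0x18 idx=25 entry=0x2B007 [P=1 RW=1 US=1 PS=0]
  L1: frame=0x2B idx=2 entry=0x56002 [P=0 RW=1 US=0 PS=0]
  ✗ PAGE_NOT_PRESENT  [2 reads]
#3 VA=0x700000007A6 (w,kernel):
  L0: frame=0x18 idx=14 entry=0x5D002 [P=0 RW=1 US=0 PS=0]
  ✗ PAGE_NOT_PRESENT  [1 reads]

Access #1 fault: NONE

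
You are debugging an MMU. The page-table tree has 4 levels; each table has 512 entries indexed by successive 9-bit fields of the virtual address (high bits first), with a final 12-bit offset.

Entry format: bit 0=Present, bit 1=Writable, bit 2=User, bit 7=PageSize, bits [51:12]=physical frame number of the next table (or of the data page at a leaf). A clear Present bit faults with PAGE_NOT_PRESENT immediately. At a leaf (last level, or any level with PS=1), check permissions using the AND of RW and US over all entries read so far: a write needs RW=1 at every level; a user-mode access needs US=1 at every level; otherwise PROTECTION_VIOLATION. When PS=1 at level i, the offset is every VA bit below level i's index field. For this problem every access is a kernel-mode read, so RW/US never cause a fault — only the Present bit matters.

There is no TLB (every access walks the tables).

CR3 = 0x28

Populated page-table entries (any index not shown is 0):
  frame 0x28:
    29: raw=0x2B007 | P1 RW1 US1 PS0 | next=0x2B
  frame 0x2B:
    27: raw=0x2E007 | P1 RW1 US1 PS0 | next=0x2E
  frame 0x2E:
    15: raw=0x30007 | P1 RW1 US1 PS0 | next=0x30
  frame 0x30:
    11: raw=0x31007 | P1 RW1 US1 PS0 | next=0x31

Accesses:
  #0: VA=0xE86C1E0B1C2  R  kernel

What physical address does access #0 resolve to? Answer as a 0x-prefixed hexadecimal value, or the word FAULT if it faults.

Walk each access:
#0 VA=0xE86C1E0B1C2 (r,kernel):
  L0: frame=0x28 idx=29 entry=0x2B007 [P=1 RW=1 US=1 PS=0]
  L1: frame=0x2B idx=27 entry=0x2E007 [P=1 RW=1 US=1 PS=0]
  L2: frame=0x2E idx=15 entry=0x30007 [P=1 RW=1 US=1 PS=0]
  L3: frame=0x30 idx=11 entry=0x31007 [P=1 RW=1 US=1 PS=0]
  → PA=0x311C2  (4 entries read)

Access #0 PA: 0x311C2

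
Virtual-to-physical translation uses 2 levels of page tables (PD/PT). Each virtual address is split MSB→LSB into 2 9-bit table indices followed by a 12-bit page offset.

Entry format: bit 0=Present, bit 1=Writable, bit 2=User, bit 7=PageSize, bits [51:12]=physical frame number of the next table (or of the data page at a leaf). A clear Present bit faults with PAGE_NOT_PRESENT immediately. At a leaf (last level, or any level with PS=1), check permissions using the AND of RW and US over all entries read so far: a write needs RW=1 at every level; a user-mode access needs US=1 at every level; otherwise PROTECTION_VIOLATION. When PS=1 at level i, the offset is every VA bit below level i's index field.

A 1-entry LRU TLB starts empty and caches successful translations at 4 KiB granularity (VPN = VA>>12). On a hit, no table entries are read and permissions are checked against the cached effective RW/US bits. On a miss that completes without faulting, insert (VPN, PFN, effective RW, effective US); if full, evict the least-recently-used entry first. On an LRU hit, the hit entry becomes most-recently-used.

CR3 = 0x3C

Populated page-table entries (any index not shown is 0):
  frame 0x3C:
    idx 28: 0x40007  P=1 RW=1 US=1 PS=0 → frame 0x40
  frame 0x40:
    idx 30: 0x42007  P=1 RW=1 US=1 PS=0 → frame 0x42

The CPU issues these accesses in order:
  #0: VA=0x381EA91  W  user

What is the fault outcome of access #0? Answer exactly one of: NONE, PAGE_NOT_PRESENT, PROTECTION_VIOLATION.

Walk each access:
#0 VA=0x381EA91 (w,user):
  L0: frame=0x3C idx=28 entry=0x40007 [P=1 RW=1 US=1 PS=0]
  L1: frame=0x40 idx=30 entry=0x42007 [P=1 RW=1 US=1 PS=0]
  → PA=0x42A91  (2 entries read)

Access #0 fault: NONE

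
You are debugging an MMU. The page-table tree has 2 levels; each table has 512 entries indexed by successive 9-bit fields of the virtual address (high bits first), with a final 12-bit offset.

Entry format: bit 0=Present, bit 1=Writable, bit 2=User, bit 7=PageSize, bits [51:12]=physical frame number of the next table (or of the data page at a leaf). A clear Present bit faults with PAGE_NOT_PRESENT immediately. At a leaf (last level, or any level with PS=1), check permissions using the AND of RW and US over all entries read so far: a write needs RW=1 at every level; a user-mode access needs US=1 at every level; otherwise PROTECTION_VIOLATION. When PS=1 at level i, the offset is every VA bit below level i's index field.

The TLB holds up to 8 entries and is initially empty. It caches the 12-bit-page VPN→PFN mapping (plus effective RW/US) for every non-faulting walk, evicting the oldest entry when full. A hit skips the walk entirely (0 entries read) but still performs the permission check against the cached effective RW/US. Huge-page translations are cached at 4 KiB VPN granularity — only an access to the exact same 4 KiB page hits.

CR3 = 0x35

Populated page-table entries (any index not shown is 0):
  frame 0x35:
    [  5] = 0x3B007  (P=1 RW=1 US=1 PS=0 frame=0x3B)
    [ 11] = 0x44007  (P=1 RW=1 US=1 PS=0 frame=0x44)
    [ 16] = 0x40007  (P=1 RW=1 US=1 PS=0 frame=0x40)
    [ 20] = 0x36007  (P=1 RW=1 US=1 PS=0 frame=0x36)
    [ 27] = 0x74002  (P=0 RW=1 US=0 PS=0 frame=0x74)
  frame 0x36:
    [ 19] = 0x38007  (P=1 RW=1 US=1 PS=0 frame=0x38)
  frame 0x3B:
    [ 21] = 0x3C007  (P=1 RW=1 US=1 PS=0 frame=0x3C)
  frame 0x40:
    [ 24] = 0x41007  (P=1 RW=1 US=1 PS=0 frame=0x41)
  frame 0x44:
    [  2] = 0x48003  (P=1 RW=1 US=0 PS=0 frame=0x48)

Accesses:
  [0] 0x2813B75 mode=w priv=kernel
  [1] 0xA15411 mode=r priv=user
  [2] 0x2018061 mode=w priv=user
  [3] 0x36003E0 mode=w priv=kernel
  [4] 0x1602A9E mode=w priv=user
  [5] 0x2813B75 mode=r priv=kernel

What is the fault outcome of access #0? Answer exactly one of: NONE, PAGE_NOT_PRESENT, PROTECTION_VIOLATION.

Per-access translation:
#0 VA=0x2813B75 (w,kernel):
  lvl0: tbl 0x35, slot 20 ⇒ 0x36007 (P1/RW1/US1/PS0)
  lvl1: tbl 0x36, slot 19 ⇒ 0x38007 (P1/RW1/US1/PS0)
  → PA=0x38B75  (2 entries read)
#1 VA=0xA15411 (r,user):
  lvl0: tbl 0x35, slot 5 ⇒ 0x3B007 (P1/RW1/US1/PS0)
  lvl1: tbl 0x3B, slot 21 ⇒ 0x3C007 (P1/RW1/US1/PS0)
  → PA=0x3C411  (2 entries read)
#2 VA=0x2018061 (w,user):
  lvl0: tbl 0x35, slot 16 ⇒ 0x40007 (P1/RW1/US1/PS0)
  lvl1: tbl 0x40, slot 24 ⇒ 0x41007 (P1/RW1/US1/PS0)
  → PA=0x41061  (2 entries read)
#3 VA=0x36003E0 (w,kernel):
  lvl0: tbl 0x35, slot 27 ⇒ 0x74002 (P0/RW1/US0/PS0)
  ✗ PAGE_NOT_PRESENT  [1 reads]
#4 VA=0x1602A9E (w,user):
  lvl0: tbl 0x35, slot 11 ⇒ 0x44007 (P1/RW1/US1/PS0)
  lvl1: tbl 0x44, slot 2 ⇒ 0x48003 (P1/RW1/US0/PS0)
  ✗ PROTECTION_VIOLATION  [2 reads]
#5 VA=0x2813B75 (r,kernel):
  TLB hit vpn=0x2813 → PA=0x38B75

Access #0 fault: NONE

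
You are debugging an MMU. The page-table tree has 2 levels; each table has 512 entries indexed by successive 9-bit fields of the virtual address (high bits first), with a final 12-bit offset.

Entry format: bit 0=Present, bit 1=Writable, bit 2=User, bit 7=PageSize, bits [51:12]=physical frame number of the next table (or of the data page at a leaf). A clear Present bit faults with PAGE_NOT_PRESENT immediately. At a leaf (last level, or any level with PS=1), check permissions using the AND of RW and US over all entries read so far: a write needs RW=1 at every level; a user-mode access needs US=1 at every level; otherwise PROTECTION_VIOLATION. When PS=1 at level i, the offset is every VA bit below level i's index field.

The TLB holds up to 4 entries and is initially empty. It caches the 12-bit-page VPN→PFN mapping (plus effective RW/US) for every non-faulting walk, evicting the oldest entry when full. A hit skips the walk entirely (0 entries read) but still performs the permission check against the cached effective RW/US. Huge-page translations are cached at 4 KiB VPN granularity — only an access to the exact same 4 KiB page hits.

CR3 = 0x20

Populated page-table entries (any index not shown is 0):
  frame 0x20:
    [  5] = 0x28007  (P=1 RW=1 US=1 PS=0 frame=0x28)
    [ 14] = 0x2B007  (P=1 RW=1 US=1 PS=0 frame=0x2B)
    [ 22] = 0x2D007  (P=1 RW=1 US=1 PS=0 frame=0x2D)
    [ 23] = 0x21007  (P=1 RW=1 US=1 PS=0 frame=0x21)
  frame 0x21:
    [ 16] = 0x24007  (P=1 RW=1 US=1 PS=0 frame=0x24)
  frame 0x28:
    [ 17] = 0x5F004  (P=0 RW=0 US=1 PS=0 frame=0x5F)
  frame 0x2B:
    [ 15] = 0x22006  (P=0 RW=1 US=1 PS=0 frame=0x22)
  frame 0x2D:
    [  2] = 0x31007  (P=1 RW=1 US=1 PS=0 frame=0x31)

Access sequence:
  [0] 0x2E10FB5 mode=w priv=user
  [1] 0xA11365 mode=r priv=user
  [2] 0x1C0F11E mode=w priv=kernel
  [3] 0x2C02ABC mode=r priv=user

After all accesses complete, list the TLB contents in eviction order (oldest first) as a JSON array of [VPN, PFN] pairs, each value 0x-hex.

Per-access translation:
#0 VA=0x2E10FB5 (w,user):
  lvl0: tbl 0x20, slot 23 ⇒ 0x21007 (P1/RW1/US1/PS0)
  lvl1: tbl 0x21, slot 16 ⇒ 0x24007 (P1/RW1/US1/PS0)
  ✓ 0x24FB5  — 2 lookups
#1 VA=0xA11365 (r,user):
  lvl0: tbl 0x20, slot 5 ⇒ 0x28007 (P1/RW1/US1/PS0)
  lvl1: tbl 0x28, slot 17 ⇒ 0x5F004 (P0/RW0/US1/PS0)
  ✗ PAGE_NOT_PRESENT  [2 reads]
#2 VA=0x1C0F11E (w,kernel):
  lvl0: tbl 0x20, slot 14 ⇒ 0x2B007 (P1/RW1/US1/PS0)
  lvl1: tbl 0x2B, slot 15 ⇒ 0x22006 (P0/RW1/US1/PS0)
  ✗ PAGE_NOT_PRESENT  [2 reads]
#3 VA=0x2C02ABC (r,user):
  lvl0: tbl 0x20, slot 22 ⇒ 0x2D007 (P1/RW1/US1/PS0)
  lvl1: tbl 0x2D, slot 2 ⇒ 0x31007 (P1/RW1/US1/PS0)
  ✓ 0x31ABC  — 2 lookups

TLB: [["0x2E10", "0x24"], ["0x2C02", "0x31"]]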